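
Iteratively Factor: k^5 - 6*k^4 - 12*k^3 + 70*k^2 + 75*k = (k - 5)*(k^4 - k^3 - 17*k^2 - 15*k) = k*(k - 5)*(k^3 - k^2 - 17*k - 15) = k*(k - 5)^2*(k^2 + 4*k + 3) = k*(k - 5)^2*(k + 1)*(k + 3)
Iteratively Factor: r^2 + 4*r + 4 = (r + 2)*(r + 2)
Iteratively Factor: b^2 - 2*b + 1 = (b - 1)*(b - 1)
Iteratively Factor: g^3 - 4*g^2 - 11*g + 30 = (g - 5)*(g^2 + g - 6) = (g - 5)*(g - 2)*(g + 3)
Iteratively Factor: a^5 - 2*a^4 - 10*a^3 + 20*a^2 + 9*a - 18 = (a + 1)*(a^4 - 3*a^3 - 7*a^2 + 27*a - 18) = (a + 1)*(a + 3)*(a^3 - 6*a^2 + 11*a - 6) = (a - 2)*(a + 1)*(a + 3)*(a^2 - 4*a + 3) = (a - 2)*(a - 1)*(a + 1)*(a + 3)*(a - 3)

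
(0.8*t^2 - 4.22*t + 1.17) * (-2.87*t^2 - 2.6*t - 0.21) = -2.296*t^4 + 10.0314*t^3 + 7.4461*t^2 - 2.1558*t - 0.2457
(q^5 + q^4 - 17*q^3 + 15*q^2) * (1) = q^5 + q^4 - 17*q^3 + 15*q^2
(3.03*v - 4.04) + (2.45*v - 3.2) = 5.48*v - 7.24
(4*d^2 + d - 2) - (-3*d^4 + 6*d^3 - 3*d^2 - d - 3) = 3*d^4 - 6*d^3 + 7*d^2 + 2*d + 1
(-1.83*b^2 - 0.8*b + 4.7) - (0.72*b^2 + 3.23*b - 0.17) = -2.55*b^2 - 4.03*b + 4.87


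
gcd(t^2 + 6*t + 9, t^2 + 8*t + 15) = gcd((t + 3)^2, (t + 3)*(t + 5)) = t + 3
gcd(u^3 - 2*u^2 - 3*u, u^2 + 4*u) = u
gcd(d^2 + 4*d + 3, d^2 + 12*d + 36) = 1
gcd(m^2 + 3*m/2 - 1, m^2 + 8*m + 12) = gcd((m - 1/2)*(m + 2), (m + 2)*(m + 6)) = m + 2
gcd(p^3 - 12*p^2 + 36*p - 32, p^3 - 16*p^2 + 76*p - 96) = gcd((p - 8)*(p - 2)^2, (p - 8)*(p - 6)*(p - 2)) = p^2 - 10*p + 16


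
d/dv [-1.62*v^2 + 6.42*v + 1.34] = 6.42 - 3.24*v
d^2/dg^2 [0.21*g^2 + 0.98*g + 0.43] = 0.420000000000000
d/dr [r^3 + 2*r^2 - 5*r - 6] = 3*r^2 + 4*r - 5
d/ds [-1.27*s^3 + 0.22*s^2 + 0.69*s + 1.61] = -3.81*s^2 + 0.44*s + 0.69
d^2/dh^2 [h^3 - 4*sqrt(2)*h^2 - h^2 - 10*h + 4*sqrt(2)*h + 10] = 6*h - 8*sqrt(2) - 2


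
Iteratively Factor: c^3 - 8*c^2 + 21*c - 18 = (c - 3)*(c^2 - 5*c + 6) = (c - 3)^2*(c - 2)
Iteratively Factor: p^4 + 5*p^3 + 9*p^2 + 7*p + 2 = (p + 1)*(p^3 + 4*p^2 + 5*p + 2) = (p + 1)^2*(p^2 + 3*p + 2) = (p + 1)^2*(p + 2)*(p + 1)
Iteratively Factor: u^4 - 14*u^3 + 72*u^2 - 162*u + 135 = (u - 5)*(u^3 - 9*u^2 + 27*u - 27) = (u - 5)*(u - 3)*(u^2 - 6*u + 9) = (u - 5)*(u - 3)^2*(u - 3)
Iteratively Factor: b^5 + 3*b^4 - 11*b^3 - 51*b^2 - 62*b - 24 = (b + 3)*(b^4 - 11*b^2 - 18*b - 8) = (b + 1)*(b + 3)*(b^3 - b^2 - 10*b - 8) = (b + 1)^2*(b + 3)*(b^2 - 2*b - 8) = (b + 1)^2*(b + 2)*(b + 3)*(b - 4)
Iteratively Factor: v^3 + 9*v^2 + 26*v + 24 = (v + 2)*(v^2 + 7*v + 12) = (v + 2)*(v + 4)*(v + 3)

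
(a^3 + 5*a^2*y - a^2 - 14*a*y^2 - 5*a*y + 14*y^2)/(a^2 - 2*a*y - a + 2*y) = a + 7*y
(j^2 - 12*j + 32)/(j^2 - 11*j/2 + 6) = 2*(j - 8)/(2*j - 3)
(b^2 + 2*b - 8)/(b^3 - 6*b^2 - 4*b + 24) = (b + 4)/(b^2 - 4*b - 12)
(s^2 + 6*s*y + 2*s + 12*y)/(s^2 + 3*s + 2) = (s + 6*y)/(s + 1)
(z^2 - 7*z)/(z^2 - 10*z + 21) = z/(z - 3)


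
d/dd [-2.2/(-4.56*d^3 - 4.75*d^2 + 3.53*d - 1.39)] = (-30.096*d^2 - 20.9*d + 7.766)/(4.56*d^3 + 4.75*d^2 - 3.53*d + 1.39)^2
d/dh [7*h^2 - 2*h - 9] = 14*h - 2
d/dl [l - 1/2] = 1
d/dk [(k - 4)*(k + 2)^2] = 3*k^2 - 12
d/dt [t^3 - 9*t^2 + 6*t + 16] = 3*t^2 - 18*t + 6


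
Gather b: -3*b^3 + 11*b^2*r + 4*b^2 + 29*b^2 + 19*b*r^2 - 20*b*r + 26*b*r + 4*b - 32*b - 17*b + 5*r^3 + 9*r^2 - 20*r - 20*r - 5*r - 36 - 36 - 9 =-3*b^3 + b^2*(11*r + 33) + b*(19*r^2 + 6*r - 45) + 5*r^3 + 9*r^2 - 45*r - 81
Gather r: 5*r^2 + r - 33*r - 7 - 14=5*r^2 - 32*r - 21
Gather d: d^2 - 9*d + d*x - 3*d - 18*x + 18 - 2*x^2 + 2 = d^2 + d*(x - 12) - 2*x^2 - 18*x + 20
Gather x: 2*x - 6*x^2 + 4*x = -6*x^2 + 6*x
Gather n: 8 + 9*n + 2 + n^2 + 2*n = n^2 + 11*n + 10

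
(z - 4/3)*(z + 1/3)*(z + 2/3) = z^3 - z^2/3 - 10*z/9 - 8/27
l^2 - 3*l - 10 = (l - 5)*(l + 2)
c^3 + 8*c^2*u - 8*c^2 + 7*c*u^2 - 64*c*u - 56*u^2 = (c - 8)*(c + u)*(c + 7*u)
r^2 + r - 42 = (r - 6)*(r + 7)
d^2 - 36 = (d - 6)*(d + 6)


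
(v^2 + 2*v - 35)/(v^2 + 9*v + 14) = (v - 5)/(v + 2)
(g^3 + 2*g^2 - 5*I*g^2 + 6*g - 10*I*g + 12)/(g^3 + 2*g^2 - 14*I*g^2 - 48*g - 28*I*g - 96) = (g + I)/(g - 8*I)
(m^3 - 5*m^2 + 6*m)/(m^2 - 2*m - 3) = m*(m - 2)/(m + 1)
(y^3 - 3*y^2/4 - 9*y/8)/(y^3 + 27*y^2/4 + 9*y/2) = (y - 3/2)/(y + 6)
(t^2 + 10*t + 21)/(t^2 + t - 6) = (t + 7)/(t - 2)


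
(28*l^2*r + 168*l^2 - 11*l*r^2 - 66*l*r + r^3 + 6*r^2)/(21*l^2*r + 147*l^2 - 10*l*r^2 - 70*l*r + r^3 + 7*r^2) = (-4*l*r - 24*l + r^2 + 6*r)/(-3*l*r - 21*l + r^2 + 7*r)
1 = 1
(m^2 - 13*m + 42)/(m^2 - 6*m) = (m - 7)/m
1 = 1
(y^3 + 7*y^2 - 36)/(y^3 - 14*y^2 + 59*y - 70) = (y^2 + 9*y + 18)/(y^2 - 12*y + 35)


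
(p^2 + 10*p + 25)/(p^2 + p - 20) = (p + 5)/(p - 4)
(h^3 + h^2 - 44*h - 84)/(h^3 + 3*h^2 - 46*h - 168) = (h + 2)/(h + 4)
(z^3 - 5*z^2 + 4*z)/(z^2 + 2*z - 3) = z*(z - 4)/(z + 3)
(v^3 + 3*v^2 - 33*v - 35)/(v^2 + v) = v + 2 - 35/v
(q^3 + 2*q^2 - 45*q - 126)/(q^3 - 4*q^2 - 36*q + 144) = (q^2 - 4*q - 21)/(q^2 - 10*q + 24)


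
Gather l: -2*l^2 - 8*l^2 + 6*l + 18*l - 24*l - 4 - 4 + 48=40 - 10*l^2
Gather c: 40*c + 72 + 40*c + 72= 80*c + 144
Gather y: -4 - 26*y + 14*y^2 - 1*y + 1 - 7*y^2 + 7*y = 7*y^2 - 20*y - 3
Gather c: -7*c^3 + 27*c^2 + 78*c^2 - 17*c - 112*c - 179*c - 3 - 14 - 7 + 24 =-7*c^3 + 105*c^2 - 308*c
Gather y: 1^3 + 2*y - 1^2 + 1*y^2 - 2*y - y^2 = 0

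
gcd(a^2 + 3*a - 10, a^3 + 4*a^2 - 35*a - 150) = a + 5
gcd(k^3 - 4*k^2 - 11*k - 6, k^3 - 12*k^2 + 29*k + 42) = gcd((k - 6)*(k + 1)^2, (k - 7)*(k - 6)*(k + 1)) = k^2 - 5*k - 6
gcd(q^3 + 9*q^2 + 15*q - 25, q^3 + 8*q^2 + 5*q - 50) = q^2 + 10*q + 25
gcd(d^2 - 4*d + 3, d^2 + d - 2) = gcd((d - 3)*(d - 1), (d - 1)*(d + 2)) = d - 1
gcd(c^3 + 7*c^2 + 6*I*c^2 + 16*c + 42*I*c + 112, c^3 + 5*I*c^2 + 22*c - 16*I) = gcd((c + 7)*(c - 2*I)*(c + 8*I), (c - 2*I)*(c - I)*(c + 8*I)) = c^2 + 6*I*c + 16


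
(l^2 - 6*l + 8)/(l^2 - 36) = (l^2 - 6*l + 8)/(l^2 - 36)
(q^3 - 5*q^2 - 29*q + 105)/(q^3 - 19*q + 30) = (q - 7)/(q - 2)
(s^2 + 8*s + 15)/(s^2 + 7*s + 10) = (s + 3)/(s + 2)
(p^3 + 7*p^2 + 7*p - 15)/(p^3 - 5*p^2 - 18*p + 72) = (p^3 + 7*p^2 + 7*p - 15)/(p^3 - 5*p^2 - 18*p + 72)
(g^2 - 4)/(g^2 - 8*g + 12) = (g + 2)/(g - 6)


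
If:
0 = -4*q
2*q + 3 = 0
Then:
No Solution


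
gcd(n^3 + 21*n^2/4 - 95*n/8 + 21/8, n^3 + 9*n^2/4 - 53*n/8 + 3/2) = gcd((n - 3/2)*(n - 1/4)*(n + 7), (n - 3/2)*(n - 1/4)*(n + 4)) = n^2 - 7*n/4 + 3/8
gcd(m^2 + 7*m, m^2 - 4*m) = m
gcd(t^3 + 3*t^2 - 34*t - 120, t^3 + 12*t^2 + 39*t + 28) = t + 4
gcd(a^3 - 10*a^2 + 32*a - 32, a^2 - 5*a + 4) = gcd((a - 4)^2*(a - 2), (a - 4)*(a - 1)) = a - 4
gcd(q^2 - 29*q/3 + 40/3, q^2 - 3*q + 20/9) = q - 5/3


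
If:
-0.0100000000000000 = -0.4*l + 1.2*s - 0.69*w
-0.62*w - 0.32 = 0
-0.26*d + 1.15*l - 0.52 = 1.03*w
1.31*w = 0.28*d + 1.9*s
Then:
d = -0.21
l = -0.06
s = -0.32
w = -0.52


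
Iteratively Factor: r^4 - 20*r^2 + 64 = (r - 2)*(r^3 + 2*r^2 - 16*r - 32) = (r - 2)*(r + 2)*(r^2 - 16) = (r - 4)*(r - 2)*(r + 2)*(r + 4)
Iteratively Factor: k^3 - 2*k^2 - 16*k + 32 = (k + 4)*(k^2 - 6*k + 8) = (k - 4)*(k + 4)*(k - 2)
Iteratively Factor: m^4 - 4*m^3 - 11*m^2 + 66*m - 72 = (m - 2)*(m^3 - 2*m^2 - 15*m + 36) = (m - 3)*(m - 2)*(m^2 + m - 12) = (m - 3)*(m - 2)*(m + 4)*(m - 3)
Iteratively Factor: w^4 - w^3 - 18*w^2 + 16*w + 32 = (w - 4)*(w^3 + 3*w^2 - 6*w - 8) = (w - 4)*(w - 2)*(w^2 + 5*w + 4) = (w - 4)*(w - 2)*(w + 4)*(w + 1)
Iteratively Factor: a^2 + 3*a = (a)*(a + 3)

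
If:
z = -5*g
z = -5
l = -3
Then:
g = 1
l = -3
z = -5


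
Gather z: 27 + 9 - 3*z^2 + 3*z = -3*z^2 + 3*z + 36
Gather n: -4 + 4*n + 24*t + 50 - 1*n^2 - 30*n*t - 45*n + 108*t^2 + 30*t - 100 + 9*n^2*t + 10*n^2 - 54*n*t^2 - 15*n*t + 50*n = n^2*(9*t + 9) + n*(-54*t^2 - 45*t + 9) + 108*t^2 + 54*t - 54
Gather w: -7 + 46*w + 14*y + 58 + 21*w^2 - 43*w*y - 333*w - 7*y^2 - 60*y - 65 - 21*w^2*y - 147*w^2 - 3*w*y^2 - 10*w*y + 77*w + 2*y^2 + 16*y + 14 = w^2*(-21*y - 126) + w*(-3*y^2 - 53*y - 210) - 5*y^2 - 30*y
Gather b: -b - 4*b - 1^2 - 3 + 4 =-5*b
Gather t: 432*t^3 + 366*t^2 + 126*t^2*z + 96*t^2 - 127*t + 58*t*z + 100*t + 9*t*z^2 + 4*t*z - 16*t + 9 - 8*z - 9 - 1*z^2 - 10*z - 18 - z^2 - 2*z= 432*t^3 + t^2*(126*z + 462) + t*(9*z^2 + 62*z - 43) - 2*z^2 - 20*z - 18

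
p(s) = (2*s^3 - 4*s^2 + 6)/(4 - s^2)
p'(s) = 2*s*(2*s^3 - 4*s^2 + 6)/(4 - s^2)^2 + (6*s^2 - 8*s)/(4 - s^2) = 2*s*(-s^3 + 12*s - 10)/(s^4 - 8*s^2 + 16)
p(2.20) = -9.45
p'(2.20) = 35.87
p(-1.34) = -2.72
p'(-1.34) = 13.06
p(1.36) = 1.69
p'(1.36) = 2.24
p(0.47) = 1.41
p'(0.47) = -0.29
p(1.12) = 1.38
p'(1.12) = 0.60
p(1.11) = 1.38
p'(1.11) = 0.57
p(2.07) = -23.17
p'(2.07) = 304.51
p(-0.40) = 1.36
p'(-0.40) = 0.80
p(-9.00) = 23.06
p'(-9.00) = -1.85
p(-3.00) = 16.80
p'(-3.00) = 4.56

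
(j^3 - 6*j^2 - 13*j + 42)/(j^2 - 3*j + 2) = (j^2 - 4*j - 21)/(j - 1)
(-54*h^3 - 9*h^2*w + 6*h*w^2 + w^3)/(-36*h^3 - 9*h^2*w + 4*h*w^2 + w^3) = (6*h + w)/(4*h + w)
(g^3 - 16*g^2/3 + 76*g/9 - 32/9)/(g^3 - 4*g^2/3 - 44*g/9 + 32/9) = (g - 2)/(g + 2)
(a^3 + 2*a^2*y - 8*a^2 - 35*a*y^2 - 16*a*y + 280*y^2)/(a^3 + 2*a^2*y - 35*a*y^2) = (a - 8)/a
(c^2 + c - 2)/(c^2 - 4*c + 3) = (c + 2)/(c - 3)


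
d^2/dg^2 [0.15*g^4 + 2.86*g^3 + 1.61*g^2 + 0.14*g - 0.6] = 1.8*g^2 + 17.16*g + 3.22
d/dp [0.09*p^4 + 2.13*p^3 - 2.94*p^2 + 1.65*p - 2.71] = 0.36*p^3 + 6.39*p^2 - 5.88*p + 1.65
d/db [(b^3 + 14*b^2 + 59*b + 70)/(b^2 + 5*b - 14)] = (b^2 - 4*b - 24)/(b^2 - 4*b + 4)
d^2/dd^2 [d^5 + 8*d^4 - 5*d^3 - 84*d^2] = 20*d^3 + 96*d^2 - 30*d - 168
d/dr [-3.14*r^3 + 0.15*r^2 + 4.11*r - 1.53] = -9.42*r^2 + 0.3*r + 4.11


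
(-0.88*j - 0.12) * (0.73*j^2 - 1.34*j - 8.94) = -0.6424*j^3 + 1.0916*j^2 + 8.028*j + 1.0728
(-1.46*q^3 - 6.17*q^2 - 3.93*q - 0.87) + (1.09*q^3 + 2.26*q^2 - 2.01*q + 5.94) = -0.37*q^3 - 3.91*q^2 - 5.94*q + 5.07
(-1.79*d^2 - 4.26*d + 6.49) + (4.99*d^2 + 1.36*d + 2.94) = 3.2*d^2 - 2.9*d + 9.43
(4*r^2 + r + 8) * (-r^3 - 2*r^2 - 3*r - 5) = -4*r^5 - 9*r^4 - 22*r^3 - 39*r^2 - 29*r - 40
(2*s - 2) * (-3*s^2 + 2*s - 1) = -6*s^3 + 10*s^2 - 6*s + 2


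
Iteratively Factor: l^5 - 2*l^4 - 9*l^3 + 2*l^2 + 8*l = (l + 2)*(l^4 - 4*l^3 - l^2 + 4*l) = l*(l + 2)*(l^3 - 4*l^2 - l + 4) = l*(l - 4)*(l + 2)*(l^2 - 1) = l*(l - 4)*(l + 1)*(l + 2)*(l - 1)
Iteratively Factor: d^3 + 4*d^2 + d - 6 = (d + 2)*(d^2 + 2*d - 3) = (d - 1)*(d + 2)*(d + 3)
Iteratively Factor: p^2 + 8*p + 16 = (p + 4)*(p + 4)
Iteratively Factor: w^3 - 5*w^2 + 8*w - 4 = (w - 2)*(w^2 - 3*w + 2) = (w - 2)^2*(w - 1)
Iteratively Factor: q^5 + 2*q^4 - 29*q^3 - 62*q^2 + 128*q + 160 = (q + 1)*(q^4 + q^3 - 30*q^2 - 32*q + 160) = (q + 1)*(q + 4)*(q^3 - 3*q^2 - 18*q + 40) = (q - 2)*(q + 1)*(q + 4)*(q^2 - q - 20) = (q - 2)*(q + 1)*(q + 4)^2*(q - 5)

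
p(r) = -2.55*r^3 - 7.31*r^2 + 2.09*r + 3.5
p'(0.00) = 2.09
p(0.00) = 3.50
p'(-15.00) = -1499.86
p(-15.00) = 6933.65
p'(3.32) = -130.77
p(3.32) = -163.45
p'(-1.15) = 8.79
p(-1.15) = -4.69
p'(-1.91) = 2.11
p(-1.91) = -9.39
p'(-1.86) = 2.82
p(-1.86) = -9.27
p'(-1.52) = 6.64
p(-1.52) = -7.61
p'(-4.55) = -89.76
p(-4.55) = 82.86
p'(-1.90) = 2.25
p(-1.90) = -9.37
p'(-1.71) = 4.72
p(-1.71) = -8.70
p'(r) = -7.65*r^2 - 14.62*r + 2.09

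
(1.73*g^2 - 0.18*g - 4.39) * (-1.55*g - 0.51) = -2.6815*g^3 - 0.6033*g^2 + 6.8963*g + 2.2389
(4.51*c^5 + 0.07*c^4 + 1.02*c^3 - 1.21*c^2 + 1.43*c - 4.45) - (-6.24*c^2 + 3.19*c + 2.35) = 4.51*c^5 + 0.07*c^4 + 1.02*c^3 + 5.03*c^2 - 1.76*c - 6.8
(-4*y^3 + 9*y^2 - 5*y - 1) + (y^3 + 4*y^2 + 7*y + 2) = -3*y^3 + 13*y^2 + 2*y + 1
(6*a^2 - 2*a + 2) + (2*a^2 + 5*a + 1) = 8*a^2 + 3*a + 3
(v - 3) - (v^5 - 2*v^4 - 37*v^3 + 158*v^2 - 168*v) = -v^5 + 2*v^4 + 37*v^3 - 158*v^2 + 169*v - 3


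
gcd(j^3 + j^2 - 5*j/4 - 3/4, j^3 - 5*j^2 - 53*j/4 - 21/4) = j^2 + 2*j + 3/4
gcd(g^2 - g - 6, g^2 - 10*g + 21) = g - 3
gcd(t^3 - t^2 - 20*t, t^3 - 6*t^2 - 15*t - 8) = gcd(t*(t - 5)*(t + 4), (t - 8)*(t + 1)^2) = 1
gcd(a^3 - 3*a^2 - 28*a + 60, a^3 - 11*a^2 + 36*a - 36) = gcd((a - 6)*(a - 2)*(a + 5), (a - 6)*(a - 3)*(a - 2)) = a^2 - 8*a + 12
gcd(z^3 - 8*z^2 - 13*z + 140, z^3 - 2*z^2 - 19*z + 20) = z^2 - z - 20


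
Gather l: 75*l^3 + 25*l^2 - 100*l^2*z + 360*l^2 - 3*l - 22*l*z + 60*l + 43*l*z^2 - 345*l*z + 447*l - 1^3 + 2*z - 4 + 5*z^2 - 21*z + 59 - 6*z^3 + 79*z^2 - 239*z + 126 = 75*l^3 + l^2*(385 - 100*z) + l*(43*z^2 - 367*z + 504) - 6*z^3 + 84*z^2 - 258*z + 180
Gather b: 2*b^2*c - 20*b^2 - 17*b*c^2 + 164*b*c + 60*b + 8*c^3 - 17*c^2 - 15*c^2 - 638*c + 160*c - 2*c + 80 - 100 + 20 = b^2*(2*c - 20) + b*(-17*c^2 + 164*c + 60) + 8*c^3 - 32*c^2 - 480*c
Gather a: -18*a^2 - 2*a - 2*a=-18*a^2 - 4*a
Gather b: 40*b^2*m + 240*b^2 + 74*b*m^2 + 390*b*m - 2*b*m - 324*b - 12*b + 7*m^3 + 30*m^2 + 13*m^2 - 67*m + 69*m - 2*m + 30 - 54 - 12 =b^2*(40*m + 240) + b*(74*m^2 + 388*m - 336) + 7*m^3 + 43*m^2 - 36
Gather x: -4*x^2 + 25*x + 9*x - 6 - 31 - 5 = -4*x^2 + 34*x - 42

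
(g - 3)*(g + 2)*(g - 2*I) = g^3 - g^2 - 2*I*g^2 - 6*g + 2*I*g + 12*I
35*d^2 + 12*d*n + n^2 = (5*d + n)*(7*d + n)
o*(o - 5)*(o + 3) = o^3 - 2*o^2 - 15*o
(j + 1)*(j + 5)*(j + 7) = j^3 + 13*j^2 + 47*j + 35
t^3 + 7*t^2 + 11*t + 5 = (t + 1)^2*(t + 5)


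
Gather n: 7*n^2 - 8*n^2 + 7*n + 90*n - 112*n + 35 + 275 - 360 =-n^2 - 15*n - 50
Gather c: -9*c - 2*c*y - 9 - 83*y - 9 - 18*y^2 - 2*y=c*(-2*y - 9) - 18*y^2 - 85*y - 18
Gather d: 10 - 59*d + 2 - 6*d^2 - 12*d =-6*d^2 - 71*d + 12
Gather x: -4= -4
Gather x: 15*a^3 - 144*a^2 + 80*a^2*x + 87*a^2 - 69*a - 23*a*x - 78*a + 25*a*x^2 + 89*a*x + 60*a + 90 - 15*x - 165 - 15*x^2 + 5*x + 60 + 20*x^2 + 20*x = 15*a^3 - 57*a^2 - 87*a + x^2*(25*a + 5) + x*(80*a^2 + 66*a + 10) - 15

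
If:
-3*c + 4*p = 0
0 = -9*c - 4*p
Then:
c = 0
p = 0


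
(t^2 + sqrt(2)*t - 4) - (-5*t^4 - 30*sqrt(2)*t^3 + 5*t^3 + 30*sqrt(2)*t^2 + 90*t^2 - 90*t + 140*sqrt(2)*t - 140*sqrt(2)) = 5*t^4 - 5*t^3 + 30*sqrt(2)*t^3 - 89*t^2 - 30*sqrt(2)*t^2 - 139*sqrt(2)*t + 90*t - 4 + 140*sqrt(2)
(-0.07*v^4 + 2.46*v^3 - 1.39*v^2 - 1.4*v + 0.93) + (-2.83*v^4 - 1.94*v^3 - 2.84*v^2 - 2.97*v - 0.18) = -2.9*v^4 + 0.52*v^3 - 4.23*v^2 - 4.37*v + 0.75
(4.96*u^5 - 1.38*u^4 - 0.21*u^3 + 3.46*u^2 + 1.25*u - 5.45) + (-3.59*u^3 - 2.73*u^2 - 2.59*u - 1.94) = 4.96*u^5 - 1.38*u^4 - 3.8*u^3 + 0.73*u^2 - 1.34*u - 7.39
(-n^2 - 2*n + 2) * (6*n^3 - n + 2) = -6*n^5 - 12*n^4 + 13*n^3 - 6*n + 4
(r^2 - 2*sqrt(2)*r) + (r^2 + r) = 2*r^2 - 2*sqrt(2)*r + r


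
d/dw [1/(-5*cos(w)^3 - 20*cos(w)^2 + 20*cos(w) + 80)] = (-3*cos(w)^2 - 8*cos(w) + 4)*sin(w)/(5*(cos(w)^3 + 4*cos(w)^2 - 4*cos(w) - 16)^2)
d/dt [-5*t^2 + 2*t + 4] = 2 - 10*t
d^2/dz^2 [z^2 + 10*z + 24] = 2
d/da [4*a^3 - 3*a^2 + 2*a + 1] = 12*a^2 - 6*a + 2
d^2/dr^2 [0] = 0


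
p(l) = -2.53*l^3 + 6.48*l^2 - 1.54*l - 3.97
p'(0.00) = -1.54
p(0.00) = -3.97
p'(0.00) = -1.54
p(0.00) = -3.97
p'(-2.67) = -90.25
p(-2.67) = 94.49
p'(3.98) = -70.19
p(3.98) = -66.96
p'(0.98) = 3.87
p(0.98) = -1.64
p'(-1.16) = -26.79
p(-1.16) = 10.48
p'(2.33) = -12.55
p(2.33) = -4.38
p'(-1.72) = -46.29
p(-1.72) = 30.72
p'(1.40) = 1.73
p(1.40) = -0.37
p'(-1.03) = -22.94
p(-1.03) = 7.26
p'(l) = -7.59*l^2 + 12.96*l - 1.54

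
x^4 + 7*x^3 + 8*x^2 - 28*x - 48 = (x - 2)*(x + 2)*(x + 3)*(x + 4)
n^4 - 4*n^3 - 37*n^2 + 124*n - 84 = (n - 7)*(n - 2)*(n - 1)*(n + 6)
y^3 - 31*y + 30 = (y - 5)*(y - 1)*(y + 6)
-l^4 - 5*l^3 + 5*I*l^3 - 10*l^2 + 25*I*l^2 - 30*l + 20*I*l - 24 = (l + 4)*(l - 6*I)*(-I*l + 1)*(-I*l - I)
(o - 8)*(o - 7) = o^2 - 15*o + 56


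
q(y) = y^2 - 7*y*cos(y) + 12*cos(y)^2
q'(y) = 7*y*sin(y) + 2*y - 24*sin(y)*cos(y) - 7*cos(y)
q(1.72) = 5.01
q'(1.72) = 19.91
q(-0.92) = 9.15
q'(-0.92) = 10.61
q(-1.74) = 1.32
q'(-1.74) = 5.72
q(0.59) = 5.20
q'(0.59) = -13.43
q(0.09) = 11.28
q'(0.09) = -8.88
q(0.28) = 9.28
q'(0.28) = -12.00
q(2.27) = 20.35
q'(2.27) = 33.03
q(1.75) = 5.63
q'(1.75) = 21.01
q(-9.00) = 33.56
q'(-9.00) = 5.33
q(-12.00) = 223.43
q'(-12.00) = -85.85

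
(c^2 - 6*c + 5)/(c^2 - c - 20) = (c - 1)/(c + 4)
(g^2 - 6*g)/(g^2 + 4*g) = (g - 6)/(g + 4)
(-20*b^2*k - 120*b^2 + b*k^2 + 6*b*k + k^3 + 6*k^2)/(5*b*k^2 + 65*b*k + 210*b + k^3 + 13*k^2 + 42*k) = (-4*b + k)/(k + 7)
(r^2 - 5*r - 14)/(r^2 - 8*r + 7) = (r + 2)/(r - 1)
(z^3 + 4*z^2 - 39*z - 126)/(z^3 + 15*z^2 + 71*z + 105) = (z - 6)/(z + 5)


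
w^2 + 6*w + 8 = (w + 2)*(w + 4)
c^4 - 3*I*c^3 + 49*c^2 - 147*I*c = c*(c - 7*I)*(c - 3*I)*(c + 7*I)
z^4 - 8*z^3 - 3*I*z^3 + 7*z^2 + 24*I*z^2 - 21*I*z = z*(z - 7)*(z - 1)*(z - 3*I)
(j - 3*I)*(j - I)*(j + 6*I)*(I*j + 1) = I*j^4 - j^3 + 23*I*j^2 + 39*j - 18*I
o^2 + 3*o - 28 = (o - 4)*(o + 7)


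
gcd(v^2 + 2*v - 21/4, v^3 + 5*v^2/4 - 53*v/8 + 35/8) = v + 7/2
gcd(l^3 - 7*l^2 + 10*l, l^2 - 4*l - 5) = l - 5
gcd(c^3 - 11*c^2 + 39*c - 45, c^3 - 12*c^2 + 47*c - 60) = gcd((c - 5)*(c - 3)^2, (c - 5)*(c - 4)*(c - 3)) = c^2 - 8*c + 15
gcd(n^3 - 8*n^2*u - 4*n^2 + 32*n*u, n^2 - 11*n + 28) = n - 4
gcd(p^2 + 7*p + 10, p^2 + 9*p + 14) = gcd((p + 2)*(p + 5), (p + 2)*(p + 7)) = p + 2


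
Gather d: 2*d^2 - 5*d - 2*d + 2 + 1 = 2*d^2 - 7*d + 3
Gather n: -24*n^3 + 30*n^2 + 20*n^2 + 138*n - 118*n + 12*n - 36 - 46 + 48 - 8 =-24*n^3 + 50*n^2 + 32*n - 42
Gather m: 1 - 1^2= 0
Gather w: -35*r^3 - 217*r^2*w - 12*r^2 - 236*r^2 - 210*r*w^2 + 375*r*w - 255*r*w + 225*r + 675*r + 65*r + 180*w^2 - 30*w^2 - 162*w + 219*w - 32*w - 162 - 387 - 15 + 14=-35*r^3 - 248*r^2 + 965*r + w^2*(150 - 210*r) + w*(-217*r^2 + 120*r + 25) - 550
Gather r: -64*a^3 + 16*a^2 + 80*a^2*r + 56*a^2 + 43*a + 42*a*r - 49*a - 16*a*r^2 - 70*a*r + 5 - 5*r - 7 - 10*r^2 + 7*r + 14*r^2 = -64*a^3 + 72*a^2 - 6*a + r^2*(4 - 16*a) + r*(80*a^2 - 28*a + 2) - 2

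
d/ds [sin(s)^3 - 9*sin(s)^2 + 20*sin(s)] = (3*sin(s)^2 - 18*sin(s) + 20)*cos(s)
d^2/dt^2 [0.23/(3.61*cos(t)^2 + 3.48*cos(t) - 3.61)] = (-11.989532*(1 - cos(t)^2)^2 - 8.668332*cos(t)^3 - 20.76969*cos(t)^2 + 14.44722*cos(t) + 23.555082)/(-3.61*sin(t)^2 + 3.48*cos(t))^3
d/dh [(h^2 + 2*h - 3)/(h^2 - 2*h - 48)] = 2*(-2*h^2 - 45*h - 51)/(h^4 - 4*h^3 - 92*h^2 + 192*h + 2304)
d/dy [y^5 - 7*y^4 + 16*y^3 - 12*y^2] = y*(5*y^3 - 28*y^2 + 48*y - 24)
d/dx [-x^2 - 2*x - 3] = -2*x - 2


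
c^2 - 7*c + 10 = (c - 5)*(c - 2)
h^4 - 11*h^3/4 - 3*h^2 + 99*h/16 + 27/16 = (h - 3)*(h - 3/2)*(h + 1/4)*(h + 3/2)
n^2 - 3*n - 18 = (n - 6)*(n + 3)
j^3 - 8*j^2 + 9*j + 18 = (j - 6)*(j - 3)*(j + 1)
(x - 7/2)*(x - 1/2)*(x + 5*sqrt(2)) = x^3 - 4*x^2 + 5*sqrt(2)*x^2 - 20*sqrt(2)*x + 7*x/4 + 35*sqrt(2)/4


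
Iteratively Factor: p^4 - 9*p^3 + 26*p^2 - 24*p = (p - 4)*(p^3 - 5*p^2 + 6*p) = (p - 4)*(p - 2)*(p^2 - 3*p) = p*(p - 4)*(p - 2)*(p - 3)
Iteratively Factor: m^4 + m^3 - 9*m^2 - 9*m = (m + 1)*(m^3 - 9*m) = m*(m + 1)*(m^2 - 9) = m*(m + 1)*(m + 3)*(m - 3)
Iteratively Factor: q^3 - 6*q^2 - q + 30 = (q + 2)*(q^2 - 8*q + 15) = (q - 5)*(q + 2)*(q - 3)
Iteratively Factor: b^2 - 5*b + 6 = (b - 2)*(b - 3)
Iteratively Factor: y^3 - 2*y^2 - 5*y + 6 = (y - 3)*(y^2 + y - 2) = (y - 3)*(y - 1)*(y + 2)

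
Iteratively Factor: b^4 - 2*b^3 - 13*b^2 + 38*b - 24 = (b + 4)*(b^3 - 6*b^2 + 11*b - 6) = (b - 3)*(b + 4)*(b^2 - 3*b + 2) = (b - 3)*(b - 1)*(b + 4)*(b - 2)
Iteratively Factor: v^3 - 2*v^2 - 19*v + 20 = (v - 5)*(v^2 + 3*v - 4) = (v - 5)*(v - 1)*(v + 4)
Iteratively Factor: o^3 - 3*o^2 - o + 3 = (o - 1)*(o^2 - 2*o - 3) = (o - 3)*(o - 1)*(o + 1)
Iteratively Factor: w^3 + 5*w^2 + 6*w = (w)*(w^2 + 5*w + 6) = w*(w + 3)*(w + 2)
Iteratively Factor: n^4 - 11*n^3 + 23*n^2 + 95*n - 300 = (n - 4)*(n^3 - 7*n^2 - 5*n + 75) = (n - 5)*(n - 4)*(n^2 - 2*n - 15) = (n - 5)*(n - 4)*(n + 3)*(n - 5)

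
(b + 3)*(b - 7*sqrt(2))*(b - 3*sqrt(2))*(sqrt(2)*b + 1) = sqrt(2)*b^4 - 19*b^3 + 3*sqrt(2)*b^3 - 57*b^2 + 32*sqrt(2)*b^2 + 42*b + 96*sqrt(2)*b + 126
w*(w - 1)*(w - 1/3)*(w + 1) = w^4 - w^3/3 - w^2 + w/3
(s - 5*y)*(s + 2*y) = s^2 - 3*s*y - 10*y^2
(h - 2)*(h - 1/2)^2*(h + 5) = h^4 + 2*h^3 - 51*h^2/4 + 43*h/4 - 5/2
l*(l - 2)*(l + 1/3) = l^3 - 5*l^2/3 - 2*l/3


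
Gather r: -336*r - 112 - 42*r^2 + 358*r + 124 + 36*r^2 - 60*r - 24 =-6*r^2 - 38*r - 12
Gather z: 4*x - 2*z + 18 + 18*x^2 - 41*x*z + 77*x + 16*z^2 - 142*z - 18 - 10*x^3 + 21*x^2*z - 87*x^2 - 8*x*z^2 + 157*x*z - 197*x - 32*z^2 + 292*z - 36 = -10*x^3 - 69*x^2 - 116*x + z^2*(-8*x - 16) + z*(21*x^2 + 116*x + 148) - 36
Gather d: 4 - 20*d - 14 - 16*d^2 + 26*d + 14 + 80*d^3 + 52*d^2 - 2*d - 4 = 80*d^3 + 36*d^2 + 4*d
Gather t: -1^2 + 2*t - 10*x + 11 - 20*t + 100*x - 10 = -18*t + 90*x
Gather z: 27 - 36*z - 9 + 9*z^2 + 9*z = 9*z^2 - 27*z + 18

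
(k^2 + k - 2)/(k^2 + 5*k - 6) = (k + 2)/(k + 6)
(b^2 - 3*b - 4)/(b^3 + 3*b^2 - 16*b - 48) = (b + 1)/(b^2 + 7*b + 12)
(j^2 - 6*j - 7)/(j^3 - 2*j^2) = (j^2 - 6*j - 7)/(j^2*(j - 2))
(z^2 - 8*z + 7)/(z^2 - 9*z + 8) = (z - 7)/(z - 8)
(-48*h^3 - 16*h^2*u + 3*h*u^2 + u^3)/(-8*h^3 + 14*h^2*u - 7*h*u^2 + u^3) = (12*h^2 + 7*h*u + u^2)/(2*h^2 - 3*h*u + u^2)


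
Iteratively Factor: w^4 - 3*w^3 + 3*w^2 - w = (w - 1)*(w^3 - 2*w^2 + w) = w*(w - 1)*(w^2 - 2*w + 1) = w*(w - 1)^2*(w - 1)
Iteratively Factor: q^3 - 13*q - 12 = (q + 3)*(q^2 - 3*q - 4) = (q - 4)*(q + 3)*(q + 1)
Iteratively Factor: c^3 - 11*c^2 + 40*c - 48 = (c - 4)*(c^2 - 7*c + 12) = (c - 4)^2*(c - 3)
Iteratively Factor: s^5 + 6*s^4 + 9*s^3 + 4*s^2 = (s + 1)*(s^4 + 5*s^3 + 4*s^2) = s*(s + 1)*(s^3 + 5*s^2 + 4*s) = s*(s + 1)*(s + 4)*(s^2 + s) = s*(s + 1)^2*(s + 4)*(s)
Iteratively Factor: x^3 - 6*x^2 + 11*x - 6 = (x - 1)*(x^2 - 5*x + 6) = (x - 3)*(x - 1)*(x - 2)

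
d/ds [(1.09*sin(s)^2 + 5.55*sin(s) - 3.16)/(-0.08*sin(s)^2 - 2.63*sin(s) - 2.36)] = (-5.6504*sin(s) + 1.21135*cos(2*s) - 22.62015)*cos(s)/(0.0064*sin(s)^4 + 0.4208*sin(s)^3 + 7.2945*sin(s)^2 + 12.4136*sin(s) + 5.5696)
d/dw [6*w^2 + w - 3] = 12*w + 1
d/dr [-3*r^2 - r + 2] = -6*r - 1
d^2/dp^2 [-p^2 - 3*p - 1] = -2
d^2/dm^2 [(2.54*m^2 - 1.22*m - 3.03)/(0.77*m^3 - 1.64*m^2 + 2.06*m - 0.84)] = (3.011932*m^6 - 4.34002800000002*m^5 - 36.487836*m^4 + 98.690728*m^3 - 108.19782*m^2 + 59.74452*m - 18.005688)/(0.456533*m^9 - 2.917068*m^8 + 9.877098*m^7 - 21.51326*m^6 + 32.788956*m^5 - 35.650752*m^4 + 27.398888*m^3 - 14.165424*m^2 + 4.360608*m - 0.592704)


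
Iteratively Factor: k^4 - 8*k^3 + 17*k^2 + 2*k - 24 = (k - 2)*(k^3 - 6*k^2 + 5*k + 12) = (k - 3)*(k - 2)*(k^2 - 3*k - 4) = (k - 3)*(k - 2)*(k + 1)*(k - 4)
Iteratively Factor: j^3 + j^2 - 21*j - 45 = (j + 3)*(j^2 - 2*j - 15) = (j - 5)*(j + 3)*(j + 3)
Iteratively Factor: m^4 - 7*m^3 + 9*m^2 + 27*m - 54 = (m - 3)*(m^3 - 4*m^2 - 3*m + 18) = (m - 3)^2*(m^2 - m - 6) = (m - 3)^3*(m + 2)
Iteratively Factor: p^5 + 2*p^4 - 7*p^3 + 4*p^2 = (p - 1)*(p^4 + 3*p^3 - 4*p^2) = p*(p - 1)*(p^3 + 3*p^2 - 4*p) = p*(p - 1)*(p + 4)*(p^2 - p) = p*(p - 1)^2*(p + 4)*(p)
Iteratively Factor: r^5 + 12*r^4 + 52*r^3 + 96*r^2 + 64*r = (r + 4)*(r^4 + 8*r^3 + 20*r^2 + 16*r) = (r + 2)*(r + 4)*(r^3 + 6*r^2 + 8*r) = r*(r + 2)*(r + 4)*(r^2 + 6*r + 8) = r*(r + 2)*(r + 4)^2*(r + 2)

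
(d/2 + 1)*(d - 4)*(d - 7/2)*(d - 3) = d^4/2 - 17*d^3/4 + 31*d^2/4 + 31*d/2 - 42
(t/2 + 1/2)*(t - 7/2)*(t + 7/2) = t^3/2 + t^2/2 - 49*t/8 - 49/8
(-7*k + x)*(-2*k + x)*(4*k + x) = 56*k^3 - 22*k^2*x - 5*k*x^2 + x^3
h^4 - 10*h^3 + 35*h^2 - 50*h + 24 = (h - 4)*(h - 3)*(h - 2)*(h - 1)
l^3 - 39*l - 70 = (l - 7)*(l + 2)*(l + 5)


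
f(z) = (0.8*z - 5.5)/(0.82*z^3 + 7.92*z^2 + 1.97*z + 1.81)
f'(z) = (0.8*z - 5.5)*(-2.46*z^2 - 15.84*z - 1.97)/(0.82*z^3 + 7.92*z^2 + 1.97*z + 1.81)^2 + 0.8/(0.82*z^3 + 7.92*z^2 + 1.97*z + 1.81) = (-1.312*z^3 + 7.194*z^2 + 87.12*z + 12.283)/(0.6724*z^6 + 12.9888*z^5 + 65.9572*z^4 + 34.1732*z^3 + 32.5513*z^2 + 7.1314*z + 3.2761)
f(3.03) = -0.03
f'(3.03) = 0.03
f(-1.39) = -0.54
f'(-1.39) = -0.62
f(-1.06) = -0.83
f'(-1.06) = -1.21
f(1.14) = -0.29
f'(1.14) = 0.49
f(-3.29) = -0.16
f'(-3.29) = -0.06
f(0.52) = -1.00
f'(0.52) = 2.29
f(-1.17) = -0.71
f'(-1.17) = -0.95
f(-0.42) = -2.52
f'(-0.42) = -4.27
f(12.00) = 0.00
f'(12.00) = -0.00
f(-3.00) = -0.18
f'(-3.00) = -0.07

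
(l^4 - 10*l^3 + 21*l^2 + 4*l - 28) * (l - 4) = l^5 - 14*l^4 + 61*l^3 - 80*l^2 - 44*l + 112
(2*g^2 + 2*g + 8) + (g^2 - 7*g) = 3*g^2 - 5*g + 8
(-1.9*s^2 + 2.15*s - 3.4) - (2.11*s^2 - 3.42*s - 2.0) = -4.01*s^2 + 5.57*s - 1.4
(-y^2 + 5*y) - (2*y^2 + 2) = -3*y^2 + 5*y - 2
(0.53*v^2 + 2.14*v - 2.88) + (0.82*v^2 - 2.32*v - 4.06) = 1.35*v^2 - 0.18*v - 6.94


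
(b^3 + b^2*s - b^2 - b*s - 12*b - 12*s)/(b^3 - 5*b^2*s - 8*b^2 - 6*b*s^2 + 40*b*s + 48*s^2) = (-b^2 + b + 12)/(-b^2 + 6*b*s + 8*b - 48*s)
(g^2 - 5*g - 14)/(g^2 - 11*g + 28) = (g + 2)/(g - 4)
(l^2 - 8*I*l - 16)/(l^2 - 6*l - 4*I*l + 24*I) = (l - 4*I)/(l - 6)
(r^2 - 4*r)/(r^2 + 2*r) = (r - 4)/(r + 2)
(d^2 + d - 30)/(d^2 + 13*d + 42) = (d - 5)/(d + 7)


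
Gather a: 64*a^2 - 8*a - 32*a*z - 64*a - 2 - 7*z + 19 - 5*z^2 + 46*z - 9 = 64*a^2 + a*(-32*z - 72) - 5*z^2 + 39*z + 8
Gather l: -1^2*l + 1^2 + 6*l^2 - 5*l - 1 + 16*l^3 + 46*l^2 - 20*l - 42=16*l^3 + 52*l^2 - 26*l - 42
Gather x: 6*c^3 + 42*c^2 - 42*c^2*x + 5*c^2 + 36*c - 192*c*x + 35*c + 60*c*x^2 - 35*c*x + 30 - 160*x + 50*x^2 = 6*c^3 + 47*c^2 + 71*c + x^2*(60*c + 50) + x*(-42*c^2 - 227*c - 160) + 30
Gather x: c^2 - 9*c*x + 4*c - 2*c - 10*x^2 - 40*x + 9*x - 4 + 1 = c^2 + 2*c - 10*x^2 + x*(-9*c - 31) - 3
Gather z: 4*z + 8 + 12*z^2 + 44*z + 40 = 12*z^2 + 48*z + 48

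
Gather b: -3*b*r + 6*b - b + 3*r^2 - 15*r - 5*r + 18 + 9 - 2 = b*(5 - 3*r) + 3*r^2 - 20*r + 25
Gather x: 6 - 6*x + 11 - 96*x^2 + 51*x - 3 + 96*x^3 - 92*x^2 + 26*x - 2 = 96*x^3 - 188*x^2 + 71*x + 12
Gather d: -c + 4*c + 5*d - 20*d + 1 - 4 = 3*c - 15*d - 3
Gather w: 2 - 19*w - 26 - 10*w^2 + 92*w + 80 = -10*w^2 + 73*w + 56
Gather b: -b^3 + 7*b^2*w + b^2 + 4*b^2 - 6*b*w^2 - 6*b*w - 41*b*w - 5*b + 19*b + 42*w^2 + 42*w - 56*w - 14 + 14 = -b^3 + b^2*(7*w + 5) + b*(-6*w^2 - 47*w + 14) + 42*w^2 - 14*w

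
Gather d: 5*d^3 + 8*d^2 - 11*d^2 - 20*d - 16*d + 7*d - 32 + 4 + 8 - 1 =5*d^3 - 3*d^2 - 29*d - 21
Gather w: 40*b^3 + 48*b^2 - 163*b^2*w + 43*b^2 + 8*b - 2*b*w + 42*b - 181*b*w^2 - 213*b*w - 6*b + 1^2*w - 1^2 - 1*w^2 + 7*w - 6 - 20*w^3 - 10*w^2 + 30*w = 40*b^3 + 91*b^2 + 44*b - 20*w^3 + w^2*(-181*b - 11) + w*(-163*b^2 - 215*b + 38) - 7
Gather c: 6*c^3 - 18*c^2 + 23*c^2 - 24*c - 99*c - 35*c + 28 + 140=6*c^3 + 5*c^2 - 158*c + 168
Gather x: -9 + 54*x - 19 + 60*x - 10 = 114*x - 38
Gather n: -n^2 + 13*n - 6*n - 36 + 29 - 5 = -n^2 + 7*n - 12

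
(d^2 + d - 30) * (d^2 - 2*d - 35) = d^4 - d^3 - 67*d^2 + 25*d + 1050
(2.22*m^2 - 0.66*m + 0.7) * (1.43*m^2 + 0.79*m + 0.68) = 3.1746*m^4 + 0.81*m^3 + 1.9892*m^2 + 0.1042*m + 0.476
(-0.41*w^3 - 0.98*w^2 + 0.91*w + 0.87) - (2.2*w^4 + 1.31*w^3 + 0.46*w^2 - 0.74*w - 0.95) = -2.2*w^4 - 1.72*w^3 - 1.44*w^2 + 1.65*w + 1.82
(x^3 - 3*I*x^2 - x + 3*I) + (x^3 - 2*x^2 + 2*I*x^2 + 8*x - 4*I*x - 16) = 2*x^3 - 2*x^2 - I*x^2 + 7*x - 4*I*x - 16 + 3*I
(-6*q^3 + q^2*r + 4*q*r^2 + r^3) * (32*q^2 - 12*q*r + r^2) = -192*q^5 + 104*q^4*r + 110*q^3*r^2 - 15*q^2*r^3 - 8*q*r^4 + r^5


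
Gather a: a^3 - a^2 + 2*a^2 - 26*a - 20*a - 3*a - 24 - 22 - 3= a^3 + a^2 - 49*a - 49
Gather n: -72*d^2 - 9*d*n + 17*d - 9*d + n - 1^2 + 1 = -72*d^2 + 8*d + n*(1 - 9*d)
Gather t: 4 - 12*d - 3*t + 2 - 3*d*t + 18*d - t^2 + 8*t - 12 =6*d - t^2 + t*(5 - 3*d) - 6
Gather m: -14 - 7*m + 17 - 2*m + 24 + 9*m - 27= 0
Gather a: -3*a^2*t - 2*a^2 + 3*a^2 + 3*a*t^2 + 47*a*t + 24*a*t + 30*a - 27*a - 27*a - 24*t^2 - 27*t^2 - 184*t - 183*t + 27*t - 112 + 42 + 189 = a^2*(1 - 3*t) + a*(3*t^2 + 71*t - 24) - 51*t^2 - 340*t + 119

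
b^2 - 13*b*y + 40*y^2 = (b - 8*y)*(b - 5*y)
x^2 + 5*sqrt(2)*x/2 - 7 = (x - sqrt(2))*(x + 7*sqrt(2)/2)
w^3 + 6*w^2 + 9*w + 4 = (w + 1)^2*(w + 4)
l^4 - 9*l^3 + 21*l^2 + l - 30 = (l - 5)*(l - 3)*(l - 2)*(l + 1)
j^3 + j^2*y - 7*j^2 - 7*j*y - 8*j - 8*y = (j - 8)*(j + 1)*(j + y)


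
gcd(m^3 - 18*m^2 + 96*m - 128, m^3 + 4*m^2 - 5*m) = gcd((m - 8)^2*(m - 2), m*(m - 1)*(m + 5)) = 1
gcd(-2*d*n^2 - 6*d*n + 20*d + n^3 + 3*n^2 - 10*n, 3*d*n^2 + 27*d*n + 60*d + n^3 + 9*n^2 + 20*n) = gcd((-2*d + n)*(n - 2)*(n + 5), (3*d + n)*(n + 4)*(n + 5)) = n + 5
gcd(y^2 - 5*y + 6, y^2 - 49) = 1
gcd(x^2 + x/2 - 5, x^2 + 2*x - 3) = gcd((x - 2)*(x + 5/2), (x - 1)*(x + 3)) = 1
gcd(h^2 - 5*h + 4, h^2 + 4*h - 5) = h - 1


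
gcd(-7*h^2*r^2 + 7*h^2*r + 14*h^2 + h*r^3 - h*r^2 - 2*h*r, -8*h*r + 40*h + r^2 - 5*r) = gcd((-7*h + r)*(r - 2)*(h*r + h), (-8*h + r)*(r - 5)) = 1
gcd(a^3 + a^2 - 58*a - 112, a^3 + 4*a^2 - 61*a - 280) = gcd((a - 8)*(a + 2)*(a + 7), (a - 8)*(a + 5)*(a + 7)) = a^2 - a - 56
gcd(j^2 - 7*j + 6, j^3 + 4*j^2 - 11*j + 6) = j - 1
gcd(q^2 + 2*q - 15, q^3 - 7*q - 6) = q - 3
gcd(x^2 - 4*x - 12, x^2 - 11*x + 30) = x - 6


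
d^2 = d^2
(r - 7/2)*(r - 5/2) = r^2 - 6*r + 35/4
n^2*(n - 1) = n^3 - n^2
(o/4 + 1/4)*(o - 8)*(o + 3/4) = o^3/4 - 25*o^2/16 - 53*o/16 - 3/2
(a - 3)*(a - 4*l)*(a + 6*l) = a^3 + 2*a^2*l - 3*a^2 - 24*a*l^2 - 6*a*l + 72*l^2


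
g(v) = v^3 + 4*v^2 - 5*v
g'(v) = 3*v^2 + 8*v - 5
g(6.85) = 474.86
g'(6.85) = 190.57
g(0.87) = -0.66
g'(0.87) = 4.23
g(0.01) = -0.05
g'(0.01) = -4.92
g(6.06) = 339.14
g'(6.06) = 153.65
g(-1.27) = 10.75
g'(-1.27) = -10.32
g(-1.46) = 12.71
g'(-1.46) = -10.29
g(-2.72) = 23.07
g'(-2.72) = -4.56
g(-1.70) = 15.15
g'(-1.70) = -9.93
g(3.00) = 48.00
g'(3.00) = 46.00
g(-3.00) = 24.00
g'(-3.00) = -2.00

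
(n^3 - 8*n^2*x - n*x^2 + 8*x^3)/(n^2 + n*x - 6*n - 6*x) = (n^2 - 9*n*x + 8*x^2)/(n - 6)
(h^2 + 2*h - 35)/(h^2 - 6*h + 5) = (h + 7)/(h - 1)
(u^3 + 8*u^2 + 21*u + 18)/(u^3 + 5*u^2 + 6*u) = (u + 3)/u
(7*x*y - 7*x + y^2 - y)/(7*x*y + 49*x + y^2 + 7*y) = (y - 1)/(y + 7)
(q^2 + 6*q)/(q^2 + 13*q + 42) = q/(q + 7)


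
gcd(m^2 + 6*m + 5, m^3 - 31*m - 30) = m^2 + 6*m + 5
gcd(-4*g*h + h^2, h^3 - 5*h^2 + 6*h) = h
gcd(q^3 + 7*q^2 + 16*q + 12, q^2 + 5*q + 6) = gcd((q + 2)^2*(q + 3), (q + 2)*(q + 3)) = q^2 + 5*q + 6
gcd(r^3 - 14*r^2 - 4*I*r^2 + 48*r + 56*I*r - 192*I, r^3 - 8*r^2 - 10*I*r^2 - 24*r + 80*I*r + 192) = r^2 + r*(-8 - 4*I) + 32*I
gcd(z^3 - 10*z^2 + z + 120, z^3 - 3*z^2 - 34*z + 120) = z - 5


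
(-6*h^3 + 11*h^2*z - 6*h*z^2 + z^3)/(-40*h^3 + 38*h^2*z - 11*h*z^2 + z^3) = (3*h^2 - 4*h*z + z^2)/(20*h^2 - 9*h*z + z^2)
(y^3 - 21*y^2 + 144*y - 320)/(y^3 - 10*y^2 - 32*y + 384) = (y - 5)/(y + 6)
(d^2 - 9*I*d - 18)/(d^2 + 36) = (d - 3*I)/(d + 6*I)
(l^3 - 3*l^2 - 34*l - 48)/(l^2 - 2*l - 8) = (l^2 - 5*l - 24)/(l - 4)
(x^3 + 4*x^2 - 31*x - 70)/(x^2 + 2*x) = x + 2 - 35/x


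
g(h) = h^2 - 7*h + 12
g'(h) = 2*h - 7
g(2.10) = 1.71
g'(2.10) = -2.80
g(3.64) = -0.23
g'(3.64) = 0.28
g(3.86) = -0.12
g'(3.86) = 0.72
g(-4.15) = 58.27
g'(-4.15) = -15.30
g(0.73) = 7.42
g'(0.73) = -5.54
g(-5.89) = 87.92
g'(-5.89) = -18.78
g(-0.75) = 17.81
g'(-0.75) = -8.50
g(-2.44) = 35.03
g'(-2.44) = -11.88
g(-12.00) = 240.00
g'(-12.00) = -31.00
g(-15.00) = 342.00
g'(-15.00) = -37.00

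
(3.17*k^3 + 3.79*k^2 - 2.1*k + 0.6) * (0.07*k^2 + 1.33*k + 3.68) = 0.2219*k^5 + 4.4814*k^4 + 16.5593*k^3 + 11.1962*k^2 - 6.93*k + 2.208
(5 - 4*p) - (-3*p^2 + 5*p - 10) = 3*p^2 - 9*p + 15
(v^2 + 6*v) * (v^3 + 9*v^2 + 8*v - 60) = v^5 + 15*v^4 + 62*v^3 - 12*v^2 - 360*v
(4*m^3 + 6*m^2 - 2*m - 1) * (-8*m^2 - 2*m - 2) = -32*m^5 - 56*m^4 - 4*m^3 + 6*m + 2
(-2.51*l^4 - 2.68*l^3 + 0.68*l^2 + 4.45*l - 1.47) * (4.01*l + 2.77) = -10.0651*l^5 - 17.6995*l^4 - 4.6968*l^3 + 19.7281*l^2 + 6.4318*l - 4.0719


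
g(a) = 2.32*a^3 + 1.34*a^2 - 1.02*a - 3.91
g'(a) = 6.96*a^2 + 2.68*a - 1.02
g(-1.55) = -7.75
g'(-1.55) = 11.55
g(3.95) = 155.95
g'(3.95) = 118.16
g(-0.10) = -3.80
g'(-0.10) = -1.22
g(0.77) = -2.84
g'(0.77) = 5.17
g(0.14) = -4.02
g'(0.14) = -0.51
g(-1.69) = -9.56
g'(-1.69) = 14.33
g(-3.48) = -81.91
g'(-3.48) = 73.94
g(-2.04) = -15.95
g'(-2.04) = 22.48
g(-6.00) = -450.67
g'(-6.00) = 233.46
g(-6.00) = -450.67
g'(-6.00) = 233.46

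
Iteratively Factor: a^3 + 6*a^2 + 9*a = (a)*(a^2 + 6*a + 9) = a*(a + 3)*(a + 3)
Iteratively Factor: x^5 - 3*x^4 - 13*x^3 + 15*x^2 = (x - 1)*(x^4 - 2*x^3 - 15*x^2) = x*(x - 1)*(x^3 - 2*x^2 - 15*x) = x*(x - 1)*(x + 3)*(x^2 - 5*x) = x^2*(x - 1)*(x + 3)*(x - 5)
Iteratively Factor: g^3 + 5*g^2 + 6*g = (g + 2)*(g^2 + 3*g) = (g + 2)*(g + 3)*(g)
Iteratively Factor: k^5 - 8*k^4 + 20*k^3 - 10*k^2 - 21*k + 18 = (k - 3)*(k^4 - 5*k^3 + 5*k^2 + 5*k - 6) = (k - 3)^2*(k^3 - 2*k^2 - k + 2) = (k - 3)^2*(k + 1)*(k^2 - 3*k + 2) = (k - 3)^2*(k - 1)*(k + 1)*(k - 2)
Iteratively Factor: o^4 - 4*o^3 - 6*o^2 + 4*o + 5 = (o + 1)*(o^3 - 5*o^2 - o + 5) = (o + 1)^2*(o^2 - 6*o + 5) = (o - 5)*(o + 1)^2*(o - 1)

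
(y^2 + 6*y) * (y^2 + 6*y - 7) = y^4 + 12*y^3 + 29*y^2 - 42*y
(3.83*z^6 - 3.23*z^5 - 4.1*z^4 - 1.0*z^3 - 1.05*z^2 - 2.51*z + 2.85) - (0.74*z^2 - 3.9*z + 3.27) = 3.83*z^6 - 3.23*z^5 - 4.1*z^4 - 1.0*z^3 - 1.79*z^2 + 1.39*z - 0.42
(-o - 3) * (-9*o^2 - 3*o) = 9*o^3 + 30*o^2 + 9*o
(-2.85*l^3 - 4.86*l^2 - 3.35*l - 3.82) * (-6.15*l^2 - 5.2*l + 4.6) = 17.5275*l^5 + 44.709*l^4 + 32.7645*l^3 + 18.557*l^2 + 4.454*l - 17.572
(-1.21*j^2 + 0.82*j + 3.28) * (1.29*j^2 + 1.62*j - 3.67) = -1.5609*j^4 - 0.9024*j^3 + 10.0003*j^2 + 2.3042*j - 12.0376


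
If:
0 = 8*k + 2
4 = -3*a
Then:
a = -4/3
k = -1/4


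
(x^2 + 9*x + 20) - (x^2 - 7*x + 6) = 16*x + 14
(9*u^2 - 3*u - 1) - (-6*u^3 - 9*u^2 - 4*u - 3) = 6*u^3 + 18*u^2 + u + 2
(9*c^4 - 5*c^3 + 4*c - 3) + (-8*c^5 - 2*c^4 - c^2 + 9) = -8*c^5 + 7*c^4 - 5*c^3 - c^2 + 4*c + 6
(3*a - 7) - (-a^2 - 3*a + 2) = a^2 + 6*a - 9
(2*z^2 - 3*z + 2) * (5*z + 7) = 10*z^3 - z^2 - 11*z + 14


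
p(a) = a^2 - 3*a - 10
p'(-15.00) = -33.00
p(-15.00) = 260.00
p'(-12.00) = -27.00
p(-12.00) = 170.00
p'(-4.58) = -12.16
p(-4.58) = 24.72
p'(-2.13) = -7.26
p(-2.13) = 0.93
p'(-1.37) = -5.74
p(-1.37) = -4.01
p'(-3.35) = -9.70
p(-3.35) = 11.27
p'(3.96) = 4.92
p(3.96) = -6.20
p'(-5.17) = -13.34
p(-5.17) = 32.24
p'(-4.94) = -12.88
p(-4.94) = 29.22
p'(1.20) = -0.60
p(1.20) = -12.16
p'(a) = 2*a - 3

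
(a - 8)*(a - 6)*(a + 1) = a^3 - 13*a^2 + 34*a + 48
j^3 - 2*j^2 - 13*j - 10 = (j - 5)*(j + 1)*(j + 2)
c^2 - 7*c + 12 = (c - 4)*(c - 3)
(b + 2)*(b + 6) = b^2 + 8*b + 12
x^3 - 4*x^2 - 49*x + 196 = (x - 7)*(x - 4)*(x + 7)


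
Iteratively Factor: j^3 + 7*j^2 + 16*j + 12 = (j + 3)*(j^2 + 4*j + 4) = (j + 2)*(j + 3)*(j + 2)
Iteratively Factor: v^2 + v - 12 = (v - 3)*(v + 4)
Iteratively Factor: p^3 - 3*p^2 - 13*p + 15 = (p - 5)*(p^2 + 2*p - 3) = (p - 5)*(p - 1)*(p + 3)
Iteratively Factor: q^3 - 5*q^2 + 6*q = (q - 2)*(q^2 - 3*q) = q*(q - 2)*(q - 3)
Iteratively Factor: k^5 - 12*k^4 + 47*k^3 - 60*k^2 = (k - 5)*(k^4 - 7*k^3 + 12*k^2) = (k - 5)*(k - 4)*(k^3 - 3*k^2) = k*(k - 5)*(k - 4)*(k^2 - 3*k) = k*(k - 5)*(k - 4)*(k - 3)*(k)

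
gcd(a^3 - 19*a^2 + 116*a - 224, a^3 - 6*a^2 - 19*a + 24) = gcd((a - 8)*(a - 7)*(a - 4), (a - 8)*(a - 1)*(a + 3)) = a - 8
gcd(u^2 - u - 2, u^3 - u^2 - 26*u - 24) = u + 1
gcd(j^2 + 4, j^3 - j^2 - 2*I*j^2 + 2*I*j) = j - 2*I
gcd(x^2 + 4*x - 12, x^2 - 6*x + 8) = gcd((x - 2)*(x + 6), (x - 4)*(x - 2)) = x - 2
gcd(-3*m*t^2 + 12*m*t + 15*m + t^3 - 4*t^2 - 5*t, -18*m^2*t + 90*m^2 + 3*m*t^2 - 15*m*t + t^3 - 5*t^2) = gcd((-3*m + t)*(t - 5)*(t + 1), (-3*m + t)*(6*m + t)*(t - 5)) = -3*m*t + 15*m + t^2 - 5*t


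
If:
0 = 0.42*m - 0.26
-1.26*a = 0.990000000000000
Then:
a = -0.79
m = 0.62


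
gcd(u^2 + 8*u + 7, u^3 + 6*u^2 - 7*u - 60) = 1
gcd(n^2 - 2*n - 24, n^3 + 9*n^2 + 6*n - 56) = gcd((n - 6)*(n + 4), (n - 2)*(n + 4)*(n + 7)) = n + 4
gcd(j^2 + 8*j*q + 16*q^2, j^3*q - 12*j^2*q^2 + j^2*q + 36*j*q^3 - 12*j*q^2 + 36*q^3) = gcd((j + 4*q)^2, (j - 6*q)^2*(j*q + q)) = 1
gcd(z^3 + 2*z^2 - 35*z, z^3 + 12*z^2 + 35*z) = z^2 + 7*z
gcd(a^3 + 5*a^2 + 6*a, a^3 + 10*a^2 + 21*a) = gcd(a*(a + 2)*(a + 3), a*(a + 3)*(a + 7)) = a^2 + 3*a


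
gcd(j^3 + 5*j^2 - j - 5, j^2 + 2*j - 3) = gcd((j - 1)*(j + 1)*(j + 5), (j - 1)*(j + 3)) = j - 1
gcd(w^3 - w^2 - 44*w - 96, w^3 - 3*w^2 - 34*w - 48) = w^2 - 5*w - 24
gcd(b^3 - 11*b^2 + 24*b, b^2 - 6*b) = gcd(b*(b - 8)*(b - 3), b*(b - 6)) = b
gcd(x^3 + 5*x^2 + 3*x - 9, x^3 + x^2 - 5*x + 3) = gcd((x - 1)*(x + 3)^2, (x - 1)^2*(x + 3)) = x^2 + 2*x - 3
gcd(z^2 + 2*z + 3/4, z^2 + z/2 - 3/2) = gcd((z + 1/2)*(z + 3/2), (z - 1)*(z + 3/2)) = z + 3/2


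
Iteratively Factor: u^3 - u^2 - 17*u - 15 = (u + 1)*(u^2 - 2*u - 15) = (u - 5)*(u + 1)*(u + 3)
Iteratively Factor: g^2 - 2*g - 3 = (g + 1)*(g - 3)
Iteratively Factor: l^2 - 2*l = (l - 2)*(l)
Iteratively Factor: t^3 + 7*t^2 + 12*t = (t + 4)*(t^2 + 3*t) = t*(t + 4)*(t + 3)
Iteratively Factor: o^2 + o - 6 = (o - 2)*(o + 3)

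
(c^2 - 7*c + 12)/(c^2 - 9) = (c - 4)/(c + 3)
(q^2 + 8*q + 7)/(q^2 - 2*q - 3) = (q + 7)/(q - 3)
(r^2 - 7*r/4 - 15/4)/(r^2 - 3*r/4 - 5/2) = (r - 3)/(r - 2)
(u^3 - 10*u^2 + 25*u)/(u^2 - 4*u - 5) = u*(u - 5)/(u + 1)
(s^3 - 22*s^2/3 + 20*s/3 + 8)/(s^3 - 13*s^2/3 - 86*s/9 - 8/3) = 3*(3*s^2 - 4*s - 4)/(9*s^2 + 15*s + 4)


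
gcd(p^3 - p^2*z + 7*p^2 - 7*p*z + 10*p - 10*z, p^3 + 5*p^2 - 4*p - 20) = p^2 + 7*p + 10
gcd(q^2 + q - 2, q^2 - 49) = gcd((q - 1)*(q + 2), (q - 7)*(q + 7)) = 1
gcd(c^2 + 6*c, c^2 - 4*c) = c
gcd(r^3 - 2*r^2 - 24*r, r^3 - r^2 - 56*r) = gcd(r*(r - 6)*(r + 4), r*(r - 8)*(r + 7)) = r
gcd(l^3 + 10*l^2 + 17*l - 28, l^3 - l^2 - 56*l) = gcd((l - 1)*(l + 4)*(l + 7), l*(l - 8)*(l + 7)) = l + 7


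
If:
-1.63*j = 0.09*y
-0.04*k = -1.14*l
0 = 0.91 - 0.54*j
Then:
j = 1.69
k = 28.5*l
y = -30.52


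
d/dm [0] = 0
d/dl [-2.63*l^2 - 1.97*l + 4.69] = -5.26*l - 1.97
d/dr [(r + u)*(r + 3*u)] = 2*r + 4*u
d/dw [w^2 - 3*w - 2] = 2*w - 3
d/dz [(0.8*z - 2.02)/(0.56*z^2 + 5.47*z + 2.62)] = (-0.448*z^2 + 2.2624*z + 13.1454)/(0.3136*z^4 + 6.1264*z^3 + 32.8553*z^2 + 28.6628*z + 6.8644)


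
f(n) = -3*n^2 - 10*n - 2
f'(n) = -6*n - 10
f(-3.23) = -1.00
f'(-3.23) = 9.38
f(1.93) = -32.47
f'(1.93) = -21.58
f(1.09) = -16.46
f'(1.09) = -16.54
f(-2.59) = 3.78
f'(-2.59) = 5.54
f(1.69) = -27.47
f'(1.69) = -20.14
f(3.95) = -88.31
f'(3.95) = -33.70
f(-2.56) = 3.94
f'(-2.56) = 5.36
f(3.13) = -62.69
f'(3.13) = -28.78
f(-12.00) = -314.00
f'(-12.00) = 62.00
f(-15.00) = -527.00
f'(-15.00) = 80.00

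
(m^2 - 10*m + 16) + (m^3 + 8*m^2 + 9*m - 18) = m^3 + 9*m^2 - m - 2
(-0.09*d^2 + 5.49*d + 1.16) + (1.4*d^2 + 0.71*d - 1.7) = 1.31*d^2 + 6.2*d - 0.54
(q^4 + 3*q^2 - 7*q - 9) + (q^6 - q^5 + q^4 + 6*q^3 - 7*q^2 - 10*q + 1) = q^6 - q^5 + 2*q^4 + 6*q^3 - 4*q^2 - 17*q - 8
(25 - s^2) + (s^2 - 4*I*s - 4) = -4*I*s + 21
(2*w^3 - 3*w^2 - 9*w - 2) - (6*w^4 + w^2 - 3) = -6*w^4 + 2*w^3 - 4*w^2 - 9*w + 1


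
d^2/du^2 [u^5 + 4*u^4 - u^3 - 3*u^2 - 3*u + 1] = 20*u^3 + 48*u^2 - 6*u - 6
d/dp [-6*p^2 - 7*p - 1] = -12*p - 7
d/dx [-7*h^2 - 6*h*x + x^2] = -6*h + 2*x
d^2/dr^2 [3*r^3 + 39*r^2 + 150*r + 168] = 18*r + 78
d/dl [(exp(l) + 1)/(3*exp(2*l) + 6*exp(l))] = (-2*(exp(l) + 1)^2 + (exp(l) + 2)*exp(l))*exp(-l)/(3*(exp(l) + 2)^2)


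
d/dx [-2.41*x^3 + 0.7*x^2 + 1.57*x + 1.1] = -7.23*x^2 + 1.4*x + 1.57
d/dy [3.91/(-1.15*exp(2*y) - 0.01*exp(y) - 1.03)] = (8.993*exp(y) + 0.0391)*exp(y)/(1.15*exp(2*y) + 0.01*exp(y) + 1.03)^2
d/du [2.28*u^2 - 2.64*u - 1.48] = 4.56*u - 2.64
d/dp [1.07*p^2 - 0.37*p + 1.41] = 2.14*p - 0.37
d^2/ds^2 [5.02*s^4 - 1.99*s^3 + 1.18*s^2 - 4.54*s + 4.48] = 60.24*s^2 - 11.94*s + 2.36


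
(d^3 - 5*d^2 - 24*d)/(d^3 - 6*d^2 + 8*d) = (d^2 - 5*d - 24)/(d^2 - 6*d + 8)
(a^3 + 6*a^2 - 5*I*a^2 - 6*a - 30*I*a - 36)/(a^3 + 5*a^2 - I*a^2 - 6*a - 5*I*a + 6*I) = (a^2 - 5*I*a - 6)/(a^2 - a*(1 + I) + I)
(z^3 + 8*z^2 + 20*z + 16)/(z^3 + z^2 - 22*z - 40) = (z + 2)/(z - 5)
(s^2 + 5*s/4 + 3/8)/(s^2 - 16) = (8*s^2 + 10*s + 3)/(8*(s^2 - 16))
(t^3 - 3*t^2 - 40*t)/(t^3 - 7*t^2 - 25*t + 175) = t*(t - 8)/(t^2 - 12*t + 35)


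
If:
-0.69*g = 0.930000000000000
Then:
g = -1.35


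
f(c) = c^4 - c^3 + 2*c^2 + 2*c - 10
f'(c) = 4*c^3 - 3*c^2 + 4*c + 2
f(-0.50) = -10.31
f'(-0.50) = -1.25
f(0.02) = -9.96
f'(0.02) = 2.08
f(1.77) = 4.08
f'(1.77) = 21.86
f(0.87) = -6.83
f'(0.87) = 5.84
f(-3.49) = 198.24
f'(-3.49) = -218.53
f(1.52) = -0.51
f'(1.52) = 15.20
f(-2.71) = 73.11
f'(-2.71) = -110.48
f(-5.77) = 1345.56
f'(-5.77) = -889.36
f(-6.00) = 1562.00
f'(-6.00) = -994.00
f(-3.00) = 110.00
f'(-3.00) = -145.00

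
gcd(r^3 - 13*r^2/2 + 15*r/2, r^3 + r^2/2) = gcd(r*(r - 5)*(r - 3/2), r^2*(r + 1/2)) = r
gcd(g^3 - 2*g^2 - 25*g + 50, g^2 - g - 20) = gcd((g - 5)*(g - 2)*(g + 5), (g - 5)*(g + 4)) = g - 5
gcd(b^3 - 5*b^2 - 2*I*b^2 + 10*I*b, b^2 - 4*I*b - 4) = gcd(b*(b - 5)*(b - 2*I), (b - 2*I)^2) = b - 2*I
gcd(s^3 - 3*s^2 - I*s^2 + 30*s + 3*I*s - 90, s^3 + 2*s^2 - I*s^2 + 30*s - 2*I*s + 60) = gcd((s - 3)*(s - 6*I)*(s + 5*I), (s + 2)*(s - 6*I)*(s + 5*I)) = s^2 - I*s + 30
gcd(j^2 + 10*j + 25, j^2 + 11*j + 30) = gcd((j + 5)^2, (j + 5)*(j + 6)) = j + 5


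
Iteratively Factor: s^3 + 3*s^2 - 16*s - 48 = (s + 3)*(s^2 - 16) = (s + 3)*(s + 4)*(s - 4)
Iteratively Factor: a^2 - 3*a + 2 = (a - 2)*(a - 1)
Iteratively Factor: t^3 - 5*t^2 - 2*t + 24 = (t - 4)*(t^2 - t - 6) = (t - 4)*(t - 3)*(t + 2)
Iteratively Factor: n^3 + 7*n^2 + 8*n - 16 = (n - 1)*(n^2 + 8*n + 16) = (n - 1)*(n + 4)*(n + 4)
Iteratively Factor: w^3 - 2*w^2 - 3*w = (w)*(w^2 - 2*w - 3) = w*(w + 1)*(w - 3)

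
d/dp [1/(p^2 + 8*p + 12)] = 2*(-p - 4)/(p^2 + 8*p + 12)^2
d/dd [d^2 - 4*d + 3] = 2*d - 4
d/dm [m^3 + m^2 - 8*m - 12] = 3*m^2 + 2*m - 8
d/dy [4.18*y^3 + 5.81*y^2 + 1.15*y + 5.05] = 12.54*y^2 + 11.62*y + 1.15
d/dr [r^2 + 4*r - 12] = 2*r + 4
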